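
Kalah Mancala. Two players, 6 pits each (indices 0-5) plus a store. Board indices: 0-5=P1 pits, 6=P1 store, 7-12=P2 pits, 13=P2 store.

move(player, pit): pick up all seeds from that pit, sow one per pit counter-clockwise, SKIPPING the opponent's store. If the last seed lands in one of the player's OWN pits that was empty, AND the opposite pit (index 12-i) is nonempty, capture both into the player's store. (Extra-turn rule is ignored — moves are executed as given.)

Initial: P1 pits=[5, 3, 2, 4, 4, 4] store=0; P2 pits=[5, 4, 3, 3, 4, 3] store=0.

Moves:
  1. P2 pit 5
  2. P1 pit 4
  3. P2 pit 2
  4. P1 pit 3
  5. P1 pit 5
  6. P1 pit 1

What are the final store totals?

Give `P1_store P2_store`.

Answer: 12 8

Derivation:
Move 1: P2 pit5 -> P1=[6,4,2,4,4,4](0) P2=[5,4,3,3,4,0](1)
Move 2: P1 pit4 -> P1=[6,4,2,4,0,5](1) P2=[6,5,3,3,4,0](1)
Move 3: P2 pit2 -> P1=[0,4,2,4,0,5](1) P2=[6,5,0,4,5,0](8)
Move 4: P1 pit3 -> P1=[0,4,2,0,1,6](2) P2=[7,5,0,4,5,0](8)
Move 5: P1 pit5 -> P1=[0,4,2,0,1,0](3) P2=[8,6,1,5,6,0](8)
Move 6: P1 pit1 -> P1=[0,0,3,1,2,0](12) P2=[0,6,1,5,6,0](8)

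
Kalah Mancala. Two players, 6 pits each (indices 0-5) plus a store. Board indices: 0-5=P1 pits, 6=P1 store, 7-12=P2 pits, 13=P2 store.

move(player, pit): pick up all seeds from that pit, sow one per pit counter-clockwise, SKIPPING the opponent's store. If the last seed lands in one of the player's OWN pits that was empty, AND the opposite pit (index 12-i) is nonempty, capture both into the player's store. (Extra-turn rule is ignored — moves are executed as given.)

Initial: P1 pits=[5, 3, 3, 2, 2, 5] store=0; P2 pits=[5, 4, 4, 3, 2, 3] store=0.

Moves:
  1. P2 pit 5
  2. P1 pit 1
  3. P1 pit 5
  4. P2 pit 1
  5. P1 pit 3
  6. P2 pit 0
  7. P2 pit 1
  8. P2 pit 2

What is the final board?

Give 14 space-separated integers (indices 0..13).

Move 1: P2 pit5 -> P1=[6,4,3,2,2,5](0) P2=[5,4,4,3,2,0](1)
Move 2: P1 pit1 -> P1=[6,0,4,3,3,6](0) P2=[5,4,4,3,2,0](1)
Move 3: P1 pit5 -> P1=[6,0,4,3,3,0](1) P2=[6,5,5,4,3,0](1)
Move 4: P2 pit1 -> P1=[6,0,4,3,3,0](1) P2=[6,0,6,5,4,1](2)
Move 5: P1 pit3 -> P1=[6,0,4,0,4,1](2) P2=[6,0,6,5,4,1](2)
Move 6: P2 pit0 -> P1=[6,0,4,0,4,1](2) P2=[0,1,7,6,5,2](3)
Move 7: P2 pit1 -> P1=[6,0,4,0,4,1](2) P2=[0,0,8,6,5,2](3)
Move 8: P2 pit2 -> P1=[7,1,5,1,4,1](2) P2=[0,0,0,7,6,3](4)

Answer: 7 1 5 1 4 1 2 0 0 0 7 6 3 4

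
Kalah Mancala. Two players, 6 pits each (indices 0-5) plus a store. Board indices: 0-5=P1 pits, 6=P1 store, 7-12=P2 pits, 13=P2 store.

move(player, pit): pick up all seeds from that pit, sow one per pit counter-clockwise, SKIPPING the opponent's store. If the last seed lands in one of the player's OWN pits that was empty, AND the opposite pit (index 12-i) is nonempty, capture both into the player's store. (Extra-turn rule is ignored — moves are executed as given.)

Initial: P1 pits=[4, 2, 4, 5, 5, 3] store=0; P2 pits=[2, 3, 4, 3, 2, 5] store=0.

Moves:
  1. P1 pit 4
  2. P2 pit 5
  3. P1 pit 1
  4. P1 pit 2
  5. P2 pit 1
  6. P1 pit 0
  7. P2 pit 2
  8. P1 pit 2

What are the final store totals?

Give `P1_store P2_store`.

Move 1: P1 pit4 -> P1=[4,2,4,5,0,4](1) P2=[3,4,5,3,2,5](0)
Move 2: P2 pit5 -> P1=[5,3,5,6,0,4](1) P2=[3,4,5,3,2,0](1)
Move 3: P1 pit1 -> P1=[5,0,6,7,0,4](6) P2=[3,0,5,3,2,0](1)
Move 4: P1 pit2 -> P1=[5,0,0,8,1,5](7) P2=[4,1,5,3,2,0](1)
Move 5: P2 pit1 -> P1=[5,0,0,8,1,5](7) P2=[4,0,6,3,2,0](1)
Move 6: P1 pit0 -> P1=[0,1,1,9,2,6](7) P2=[4,0,6,3,2,0](1)
Move 7: P2 pit2 -> P1=[1,2,1,9,2,6](7) P2=[4,0,0,4,3,1](2)
Move 8: P1 pit2 -> P1=[1,2,0,10,2,6](7) P2=[4,0,0,4,3,1](2)

Answer: 7 2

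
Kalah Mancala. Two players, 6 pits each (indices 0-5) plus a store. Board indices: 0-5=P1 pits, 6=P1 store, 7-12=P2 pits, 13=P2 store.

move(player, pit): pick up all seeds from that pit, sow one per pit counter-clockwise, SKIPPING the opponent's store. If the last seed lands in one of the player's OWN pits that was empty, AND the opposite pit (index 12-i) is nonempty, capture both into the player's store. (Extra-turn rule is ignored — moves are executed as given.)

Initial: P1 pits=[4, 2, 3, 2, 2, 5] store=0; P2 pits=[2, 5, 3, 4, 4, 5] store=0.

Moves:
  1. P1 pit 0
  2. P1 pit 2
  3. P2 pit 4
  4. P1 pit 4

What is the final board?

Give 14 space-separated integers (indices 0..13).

Move 1: P1 pit0 -> P1=[0,3,4,3,3,5](0) P2=[2,5,3,4,4,5](0)
Move 2: P1 pit2 -> P1=[0,3,0,4,4,6](1) P2=[2,5,3,4,4,5](0)
Move 3: P2 pit4 -> P1=[1,4,0,4,4,6](1) P2=[2,5,3,4,0,6](1)
Move 4: P1 pit4 -> P1=[1,4,0,4,0,7](2) P2=[3,6,3,4,0,6](1)

Answer: 1 4 0 4 0 7 2 3 6 3 4 0 6 1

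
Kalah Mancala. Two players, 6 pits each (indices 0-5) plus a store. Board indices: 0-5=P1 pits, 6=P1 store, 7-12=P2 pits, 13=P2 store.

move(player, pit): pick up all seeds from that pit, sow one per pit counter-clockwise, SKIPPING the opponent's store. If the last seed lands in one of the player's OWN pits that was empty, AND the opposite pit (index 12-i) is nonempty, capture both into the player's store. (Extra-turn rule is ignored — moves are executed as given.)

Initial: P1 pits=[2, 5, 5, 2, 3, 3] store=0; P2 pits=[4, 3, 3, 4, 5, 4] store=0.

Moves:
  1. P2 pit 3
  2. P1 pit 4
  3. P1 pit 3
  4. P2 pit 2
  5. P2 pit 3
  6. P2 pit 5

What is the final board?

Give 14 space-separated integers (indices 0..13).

Move 1: P2 pit3 -> P1=[3,5,5,2,3,3](0) P2=[4,3,3,0,6,5](1)
Move 2: P1 pit4 -> P1=[3,5,5,2,0,4](1) P2=[5,3,3,0,6,5](1)
Move 3: P1 pit3 -> P1=[3,5,5,0,1,5](1) P2=[5,3,3,0,6,5](1)
Move 4: P2 pit2 -> P1=[3,5,5,0,1,5](1) P2=[5,3,0,1,7,6](1)
Move 5: P2 pit3 -> P1=[3,5,5,0,1,5](1) P2=[5,3,0,0,8,6](1)
Move 6: P2 pit5 -> P1=[4,6,6,1,2,5](1) P2=[5,3,0,0,8,0](2)

Answer: 4 6 6 1 2 5 1 5 3 0 0 8 0 2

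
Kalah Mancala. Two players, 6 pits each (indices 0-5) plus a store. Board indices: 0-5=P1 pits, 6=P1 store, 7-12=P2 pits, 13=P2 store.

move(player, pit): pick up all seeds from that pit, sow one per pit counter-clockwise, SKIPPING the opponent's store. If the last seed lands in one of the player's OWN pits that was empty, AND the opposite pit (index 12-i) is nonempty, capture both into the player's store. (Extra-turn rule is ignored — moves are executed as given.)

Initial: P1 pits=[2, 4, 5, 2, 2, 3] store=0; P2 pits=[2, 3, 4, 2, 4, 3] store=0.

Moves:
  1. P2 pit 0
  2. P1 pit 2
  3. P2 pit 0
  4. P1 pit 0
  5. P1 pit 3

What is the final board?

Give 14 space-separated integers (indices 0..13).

Answer: 0 5 0 0 4 5 5 0 5 5 0 4 3 0

Derivation:
Move 1: P2 pit0 -> P1=[2,4,5,2,2,3](0) P2=[0,4,5,2,4,3](0)
Move 2: P1 pit2 -> P1=[2,4,0,3,3,4](1) P2=[1,4,5,2,4,3](0)
Move 3: P2 pit0 -> P1=[2,4,0,3,3,4](1) P2=[0,5,5,2,4,3](0)
Move 4: P1 pit0 -> P1=[0,5,0,3,3,4](4) P2=[0,5,5,0,4,3](0)
Move 5: P1 pit3 -> P1=[0,5,0,0,4,5](5) P2=[0,5,5,0,4,3](0)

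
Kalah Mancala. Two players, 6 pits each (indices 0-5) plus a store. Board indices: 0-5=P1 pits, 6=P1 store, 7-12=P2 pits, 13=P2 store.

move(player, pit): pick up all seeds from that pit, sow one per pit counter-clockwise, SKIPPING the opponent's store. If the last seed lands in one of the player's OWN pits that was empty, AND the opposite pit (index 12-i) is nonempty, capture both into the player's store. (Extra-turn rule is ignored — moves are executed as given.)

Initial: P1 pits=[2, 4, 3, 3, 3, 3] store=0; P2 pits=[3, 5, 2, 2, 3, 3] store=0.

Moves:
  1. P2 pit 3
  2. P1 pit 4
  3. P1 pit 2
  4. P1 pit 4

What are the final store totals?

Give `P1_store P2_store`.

Move 1: P2 pit3 -> P1=[2,4,3,3,3,3](0) P2=[3,5,2,0,4,4](0)
Move 2: P1 pit4 -> P1=[2,4,3,3,0,4](1) P2=[4,5,2,0,4,4](0)
Move 3: P1 pit2 -> P1=[2,4,0,4,1,5](1) P2=[4,5,2,0,4,4](0)
Move 4: P1 pit4 -> P1=[2,4,0,4,0,6](1) P2=[4,5,2,0,4,4](0)

Answer: 1 0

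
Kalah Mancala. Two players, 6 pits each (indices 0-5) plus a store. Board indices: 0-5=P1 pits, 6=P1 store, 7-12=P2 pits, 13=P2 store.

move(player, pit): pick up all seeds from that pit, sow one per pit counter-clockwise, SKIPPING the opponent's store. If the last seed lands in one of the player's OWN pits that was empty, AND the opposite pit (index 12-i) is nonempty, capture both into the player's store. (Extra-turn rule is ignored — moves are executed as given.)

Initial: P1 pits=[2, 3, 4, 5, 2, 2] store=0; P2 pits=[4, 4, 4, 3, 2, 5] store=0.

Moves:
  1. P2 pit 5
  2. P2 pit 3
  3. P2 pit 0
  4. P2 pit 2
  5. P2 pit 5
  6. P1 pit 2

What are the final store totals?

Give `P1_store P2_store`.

Answer: 1 4

Derivation:
Move 1: P2 pit5 -> P1=[3,4,5,6,2,2](0) P2=[4,4,4,3,2,0](1)
Move 2: P2 pit3 -> P1=[3,4,5,6,2,2](0) P2=[4,4,4,0,3,1](2)
Move 3: P2 pit0 -> P1=[3,4,5,6,2,2](0) P2=[0,5,5,1,4,1](2)
Move 4: P2 pit2 -> P1=[4,4,5,6,2,2](0) P2=[0,5,0,2,5,2](3)
Move 5: P2 pit5 -> P1=[5,4,5,6,2,2](0) P2=[0,5,0,2,5,0](4)
Move 6: P1 pit2 -> P1=[5,4,0,7,3,3](1) P2=[1,5,0,2,5,0](4)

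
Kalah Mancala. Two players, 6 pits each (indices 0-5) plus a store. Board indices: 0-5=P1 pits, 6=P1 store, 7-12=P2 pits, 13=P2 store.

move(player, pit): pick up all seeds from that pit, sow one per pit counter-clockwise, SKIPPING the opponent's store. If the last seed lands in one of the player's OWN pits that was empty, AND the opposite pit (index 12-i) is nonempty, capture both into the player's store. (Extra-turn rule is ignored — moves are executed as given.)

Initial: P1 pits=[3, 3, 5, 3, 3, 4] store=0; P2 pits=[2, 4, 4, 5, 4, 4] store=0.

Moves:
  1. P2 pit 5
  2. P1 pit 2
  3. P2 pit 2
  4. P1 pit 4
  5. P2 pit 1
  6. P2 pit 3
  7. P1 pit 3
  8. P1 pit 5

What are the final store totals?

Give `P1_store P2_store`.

Move 1: P2 pit5 -> P1=[4,4,6,3,3,4](0) P2=[2,4,4,5,4,0](1)
Move 2: P1 pit2 -> P1=[4,4,0,4,4,5](1) P2=[3,5,4,5,4,0](1)
Move 3: P2 pit2 -> P1=[4,4,0,4,4,5](1) P2=[3,5,0,6,5,1](2)
Move 4: P1 pit4 -> P1=[4,4,0,4,0,6](2) P2=[4,6,0,6,5,1](2)
Move 5: P2 pit1 -> P1=[5,4,0,4,0,6](2) P2=[4,0,1,7,6,2](3)
Move 6: P2 pit3 -> P1=[6,5,1,5,0,6](2) P2=[4,0,1,0,7,3](4)
Move 7: P1 pit3 -> P1=[6,5,1,0,1,7](3) P2=[5,1,1,0,7,3](4)
Move 8: P1 pit5 -> P1=[6,5,1,0,1,0](4) P2=[6,2,2,1,8,4](4)

Answer: 4 4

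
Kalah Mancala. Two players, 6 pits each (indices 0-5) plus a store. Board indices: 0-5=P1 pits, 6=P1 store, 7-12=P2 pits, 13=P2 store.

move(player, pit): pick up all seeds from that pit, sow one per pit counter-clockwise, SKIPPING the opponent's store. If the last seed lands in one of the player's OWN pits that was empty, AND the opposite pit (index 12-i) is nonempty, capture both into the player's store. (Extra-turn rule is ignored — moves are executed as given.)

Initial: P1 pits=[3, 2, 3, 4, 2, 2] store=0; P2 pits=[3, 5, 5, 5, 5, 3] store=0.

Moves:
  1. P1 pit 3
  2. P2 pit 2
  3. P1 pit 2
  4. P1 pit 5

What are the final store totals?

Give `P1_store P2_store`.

Answer: 2 1

Derivation:
Move 1: P1 pit3 -> P1=[3,2,3,0,3,3](1) P2=[4,5,5,5,5,3](0)
Move 2: P2 pit2 -> P1=[4,2,3,0,3,3](1) P2=[4,5,0,6,6,4](1)
Move 3: P1 pit2 -> P1=[4,2,0,1,4,4](1) P2=[4,5,0,6,6,4](1)
Move 4: P1 pit5 -> P1=[4,2,0,1,4,0](2) P2=[5,6,1,6,6,4](1)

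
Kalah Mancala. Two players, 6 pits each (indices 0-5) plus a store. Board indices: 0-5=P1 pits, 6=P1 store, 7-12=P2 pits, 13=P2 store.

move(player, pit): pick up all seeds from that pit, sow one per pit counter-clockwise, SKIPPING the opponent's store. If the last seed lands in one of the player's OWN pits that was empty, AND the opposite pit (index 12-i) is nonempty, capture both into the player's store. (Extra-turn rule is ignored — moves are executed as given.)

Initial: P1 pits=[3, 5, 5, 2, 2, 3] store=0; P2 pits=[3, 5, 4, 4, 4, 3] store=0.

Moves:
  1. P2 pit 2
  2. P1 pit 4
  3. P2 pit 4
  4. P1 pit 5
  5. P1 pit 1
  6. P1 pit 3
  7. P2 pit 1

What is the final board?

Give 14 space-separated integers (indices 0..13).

Answer: 5 0 7 0 2 2 4 5 0 2 6 1 6 3

Derivation:
Move 1: P2 pit2 -> P1=[3,5,5,2,2,3](0) P2=[3,5,0,5,5,4](1)
Move 2: P1 pit4 -> P1=[3,5,5,2,0,4](1) P2=[3,5,0,5,5,4](1)
Move 3: P2 pit4 -> P1=[4,6,6,2,0,4](1) P2=[3,5,0,5,0,5](2)
Move 4: P1 pit5 -> P1=[4,6,6,2,0,0](2) P2=[4,6,1,5,0,5](2)
Move 5: P1 pit1 -> P1=[4,0,7,3,1,1](3) P2=[5,6,1,5,0,5](2)
Move 6: P1 pit3 -> P1=[4,0,7,0,2,2](4) P2=[5,6,1,5,0,5](2)
Move 7: P2 pit1 -> P1=[5,0,7,0,2,2](4) P2=[5,0,2,6,1,6](3)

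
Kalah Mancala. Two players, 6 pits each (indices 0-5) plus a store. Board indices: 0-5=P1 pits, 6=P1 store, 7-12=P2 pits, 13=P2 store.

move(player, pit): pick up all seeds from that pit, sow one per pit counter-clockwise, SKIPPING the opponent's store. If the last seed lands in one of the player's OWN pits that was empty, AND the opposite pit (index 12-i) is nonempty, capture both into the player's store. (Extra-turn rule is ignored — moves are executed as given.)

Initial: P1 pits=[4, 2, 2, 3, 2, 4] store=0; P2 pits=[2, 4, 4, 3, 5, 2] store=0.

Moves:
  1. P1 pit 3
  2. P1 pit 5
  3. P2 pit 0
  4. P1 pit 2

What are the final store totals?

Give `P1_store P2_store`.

Answer: 2 0

Derivation:
Move 1: P1 pit3 -> P1=[4,2,2,0,3,5](1) P2=[2,4,4,3,5,2](0)
Move 2: P1 pit5 -> P1=[4,2,2,0,3,0](2) P2=[3,5,5,4,5,2](0)
Move 3: P2 pit0 -> P1=[4,2,2,0,3,0](2) P2=[0,6,6,5,5,2](0)
Move 4: P1 pit2 -> P1=[4,2,0,1,4,0](2) P2=[0,6,6,5,5,2](0)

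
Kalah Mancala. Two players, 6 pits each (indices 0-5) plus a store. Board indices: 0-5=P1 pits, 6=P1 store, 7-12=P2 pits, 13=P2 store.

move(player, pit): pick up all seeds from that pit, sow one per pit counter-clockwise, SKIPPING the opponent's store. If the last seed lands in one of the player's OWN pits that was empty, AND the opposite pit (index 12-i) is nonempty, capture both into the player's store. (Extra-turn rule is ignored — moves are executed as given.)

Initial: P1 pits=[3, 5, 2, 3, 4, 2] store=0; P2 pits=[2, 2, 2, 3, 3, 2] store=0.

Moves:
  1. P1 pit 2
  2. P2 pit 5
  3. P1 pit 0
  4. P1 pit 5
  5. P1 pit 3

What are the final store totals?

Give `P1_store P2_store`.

Move 1: P1 pit2 -> P1=[3,5,0,4,5,2](0) P2=[2,2,2,3,3,2](0)
Move 2: P2 pit5 -> P1=[4,5,0,4,5,2](0) P2=[2,2,2,3,3,0](1)
Move 3: P1 pit0 -> P1=[0,6,1,5,6,2](0) P2=[2,2,2,3,3,0](1)
Move 4: P1 pit5 -> P1=[0,6,1,5,6,0](1) P2=[3,2,2,3,3,0](1)
Move 5: P1 pit3 -> P1=[0,6,1,0,7,1](2) P2=[4,3,2,3,3,0](1)

Answer: 2 1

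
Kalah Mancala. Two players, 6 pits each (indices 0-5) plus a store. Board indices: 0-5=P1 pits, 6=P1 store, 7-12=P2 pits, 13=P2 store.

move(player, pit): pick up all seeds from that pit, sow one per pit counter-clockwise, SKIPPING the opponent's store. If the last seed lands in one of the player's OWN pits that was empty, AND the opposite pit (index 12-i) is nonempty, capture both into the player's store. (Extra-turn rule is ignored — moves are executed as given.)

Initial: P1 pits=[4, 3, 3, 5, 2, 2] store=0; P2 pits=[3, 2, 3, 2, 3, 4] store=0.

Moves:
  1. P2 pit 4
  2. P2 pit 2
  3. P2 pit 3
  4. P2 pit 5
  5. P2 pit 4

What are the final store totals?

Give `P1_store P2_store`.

Answer: 0 4

Derivation:
Move 1: P2 pit4 -> P1=[5,3,3,5,2,2](0) P2=[3,2,3,2,0,5](1)
Move 2: P2 pit2 -> P1=[5,3,3,5,2,2](0) P2=[3,2,0,3,1,6](1)
Move 3: P2 pit3 -> P1=[5,3,3,5,2,2](0) P2=[3,2,0,0,2,7](2)
Move 4: P2 pit5 -> P1=[6,4,4,6,3,3](0) P2=[3,2,0,0,2,0](3)
Move 5: P2 pit4 -> P1=[6,4,4,6,3,3](0) P2=[3,2,0,0,0,1](4)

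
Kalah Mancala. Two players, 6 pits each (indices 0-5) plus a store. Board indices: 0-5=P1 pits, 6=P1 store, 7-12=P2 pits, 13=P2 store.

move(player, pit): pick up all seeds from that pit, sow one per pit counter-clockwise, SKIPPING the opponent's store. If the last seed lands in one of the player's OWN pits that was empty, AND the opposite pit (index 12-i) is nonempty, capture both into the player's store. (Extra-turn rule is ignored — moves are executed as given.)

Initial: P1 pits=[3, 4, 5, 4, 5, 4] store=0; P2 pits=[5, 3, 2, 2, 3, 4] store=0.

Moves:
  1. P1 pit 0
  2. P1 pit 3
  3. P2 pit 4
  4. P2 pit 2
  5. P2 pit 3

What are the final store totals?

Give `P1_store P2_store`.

Answer: 1 8

Derivation:
Move 1: P1 pit0 -> P1=[0,5,6,5,5,4](0) P2=[5,3,2,2,3,4](0)
Move 2: P1 pit3 -> P1=[0,5,6,0,6,5](1) P2=[6,4,2,2,3,4](0)
Move 3: P2 pit4 -> P1=[1,5,6,0,6,5](1) P2=[6,4,2,2,0,5](1)
Move 4: P2 pit2 -> P1=[1,0,6,0,6,5](1) P2=[6,4,0,3,0,5](7)
Move 5: P2 pit3 -> P1=[1,0,6,0,6,5](1) P2=[6,4,0,0,1,6](8)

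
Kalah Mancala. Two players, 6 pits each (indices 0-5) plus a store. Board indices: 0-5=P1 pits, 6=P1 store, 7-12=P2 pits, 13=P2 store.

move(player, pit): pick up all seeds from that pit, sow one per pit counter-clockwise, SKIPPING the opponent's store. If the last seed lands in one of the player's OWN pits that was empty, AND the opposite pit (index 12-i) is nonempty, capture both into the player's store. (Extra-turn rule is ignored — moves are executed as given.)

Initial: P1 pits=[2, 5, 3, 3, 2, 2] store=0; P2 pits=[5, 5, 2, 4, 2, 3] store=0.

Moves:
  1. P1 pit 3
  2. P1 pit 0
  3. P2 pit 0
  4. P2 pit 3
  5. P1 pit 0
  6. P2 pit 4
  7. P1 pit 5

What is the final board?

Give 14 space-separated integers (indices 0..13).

Answer: 1 9 4 0 3 0 2 1 7 3 0 0 6 2

Derivation:
Move 1: P1 pit3 -> P1=[2,5,3,0,3,3](1) P2=[5,5,2,4,2,3](0)
Move 2: P1 pit0 -> P1=[0,6,4,0,3,3](1) P2=[5,5,2,4,2,3](0)
Move 3: P2 pit0 -> P1=[0,6,4,0,3,3](1) P2=[0,6,3,5,3,4](0)
Move 4: P2 pit3 -> P1=[1,7,4,0,3,3](1) P2=[0,6,3,0,4,5](1)
Move 5: P1 pit0 -> P1=[0,8,4,0,3,3](1) P2=[0,6,3,0,4,5](1)
Move 6: P2 pit4 -> P1=[1,9,4,0,3,3](1) P2=[0,6,3,0,0,6](2)
Move 7: P1 pit5 -> P1=[1,9,4,0,3,0](2) P2=[1,7,3,0,0,6](2)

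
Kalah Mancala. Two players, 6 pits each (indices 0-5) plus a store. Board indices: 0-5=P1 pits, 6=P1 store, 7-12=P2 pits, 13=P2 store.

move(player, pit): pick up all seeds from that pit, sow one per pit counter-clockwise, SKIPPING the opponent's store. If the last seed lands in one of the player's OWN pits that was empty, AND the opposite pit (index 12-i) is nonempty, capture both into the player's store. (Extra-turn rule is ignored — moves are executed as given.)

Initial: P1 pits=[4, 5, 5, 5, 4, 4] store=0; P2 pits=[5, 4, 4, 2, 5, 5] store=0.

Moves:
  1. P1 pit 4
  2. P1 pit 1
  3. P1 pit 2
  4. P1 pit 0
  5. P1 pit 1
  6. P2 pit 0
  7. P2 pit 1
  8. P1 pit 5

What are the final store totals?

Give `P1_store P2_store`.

Move 1: P1 pit4 -> P1=[4,5,5,5,0,5](1) P2=[6,5,4,2,5,5](0)
Move 2: P1 pit1 -> P1=[4,0,6,6,1,6](2) P2=[6,5,4,2,5,5](0)
Move 3: P1 pit2 -> P1=[4,0,0,7,2,7](3) P2=[7,6,4,2,5,5](0)
Move 4: P1 pit0 -> P1=[0,1,1,8,3,7](3) P2=[7,6,4,2,5,5](0)
Move 5: P1 pit1 -> P1=[0,0,2,8,3,7](3) P2=[7,6,4,2,5,5](0)
Move 6: P2 pit0 -> P1=[1,0,2,8,3,7](3) P2=[0,7,5,3,6,6](1)
Move 7: P2 pit1 -> P1=[2,1,2,8,3,7](3) P2=[0,0,6,4,7,7](2)
Move 8: P1 pit5 -> P1=[2,1,2,8,3,0](4) P2=[1,1,7,5,8,8](2)

Answer: 4 2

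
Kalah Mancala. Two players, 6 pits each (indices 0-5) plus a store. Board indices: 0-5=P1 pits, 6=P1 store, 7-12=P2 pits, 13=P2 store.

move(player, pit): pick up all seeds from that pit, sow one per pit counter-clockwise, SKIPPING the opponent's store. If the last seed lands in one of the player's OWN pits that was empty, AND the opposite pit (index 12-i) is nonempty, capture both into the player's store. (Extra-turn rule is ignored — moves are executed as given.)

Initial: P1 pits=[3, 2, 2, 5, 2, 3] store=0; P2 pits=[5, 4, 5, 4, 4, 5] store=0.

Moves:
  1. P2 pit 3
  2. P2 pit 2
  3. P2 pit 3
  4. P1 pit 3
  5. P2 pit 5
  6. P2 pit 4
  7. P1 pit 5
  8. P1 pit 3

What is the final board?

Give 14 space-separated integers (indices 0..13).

Move 1: P2 pit3 -> P1=[4,2,2,5,2,3](0) P2=[5,4,5,0,5,6](1)
Move 2: P2 pit2 -> P1=[5,2,2,5,2,3](0) P2=[5,4,0,1,6,7](2)
Move 3: P2 pit3 -> P1=[5,2,2,5,2,3](0) P2=[5,4,0,0,7,7](2)
Move 4: P1 pit3 -> P1=[5,2,2,0,3,4](1) P2=[6,5,0,0,7,7](2)
Move 5: P2 pit5 -> P1=[6,3,3,1,4,5](1) P2=[6,5,0,0,7,0](3)
Move 6: P2 pit4 -> P1=[7,4,4,2,5,5](1) P2=[6,5,0,0,0,1](4)
Move 7: P1 pit5 -> P1=[7,4,4,2,5,0](2) P2=[7,6,1,1,0,1](4)
Move 8: P1 pit3 -> P1=[7,4,4,0,6,0](10) P2=[0,6,1,1,0,1](4)

Answer: 7 4 4 0 6 0 10 0 6 1 1 0 1 4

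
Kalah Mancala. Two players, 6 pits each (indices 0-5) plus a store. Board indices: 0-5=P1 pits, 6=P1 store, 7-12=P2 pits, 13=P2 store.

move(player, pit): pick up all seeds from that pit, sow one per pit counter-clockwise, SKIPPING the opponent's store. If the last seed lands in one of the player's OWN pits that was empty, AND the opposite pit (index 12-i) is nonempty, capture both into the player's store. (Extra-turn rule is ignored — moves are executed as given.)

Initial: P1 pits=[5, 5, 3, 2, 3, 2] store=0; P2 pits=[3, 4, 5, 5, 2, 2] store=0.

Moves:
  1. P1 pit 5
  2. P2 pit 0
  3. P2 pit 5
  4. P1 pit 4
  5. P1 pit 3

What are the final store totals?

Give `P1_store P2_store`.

Answer: 2 1

Derivation:
Move 1: P1 pit5 -> P1=[5,5,3,2,3,0](1) P2=[4,4,5,5,2,2](0)
Move 2: P2 pit0 -> P1=[5,5,3,2,3,0](1) P2=[0,5,6,6,3,2](0)
Move 3: P2 pit5 -> P1=[6,5,3,2,3,0](1) P2=[0,5,6,6,3,0](1)
Move 4: P1 pit4 -> P1=[6,5,3,2,0,1](2) P2=[1,5,6,6,3,0](1)
Move 5: P1 pit3 -> P1=[6,5,3,0,1,2](2) P2=[1,5,6,6,3,0](1)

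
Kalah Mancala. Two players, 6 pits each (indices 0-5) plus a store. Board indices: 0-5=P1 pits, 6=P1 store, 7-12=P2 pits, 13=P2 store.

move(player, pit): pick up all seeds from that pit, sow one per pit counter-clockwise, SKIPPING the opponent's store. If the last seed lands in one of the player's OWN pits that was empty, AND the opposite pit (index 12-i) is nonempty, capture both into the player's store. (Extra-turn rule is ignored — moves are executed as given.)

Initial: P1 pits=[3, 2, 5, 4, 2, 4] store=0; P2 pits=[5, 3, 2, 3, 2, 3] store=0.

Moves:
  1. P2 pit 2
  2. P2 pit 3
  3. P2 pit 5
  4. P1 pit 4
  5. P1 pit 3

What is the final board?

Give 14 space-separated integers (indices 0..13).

Answer: 5 3 6 0 1 6 2 6 3 0 0 4 0 2

Derivation:
Move 1: P2 pit2 -> P1=[3,2,5,4,2,4](0) P2=[5,3,0,4,3,3](0)
Move 2: P2 pit3 -> P1=[4,2,5,4,2,4](0) P2=[5,3,0,0,4,4](1)
Move 3: P2 pit5 -> P1=[5,3,6,4,2,4](0) P2=[5,3,0,0,4,0](2)
Move 4: P1 pit4 -> P1=[5,3,6,4,0,5](1) P2=[5,3,0,0,4,0](2)
Move 5: P1 pit3 -> P1=[5,3,6,0,1,6](2) P2=[6,3,0,0,4,0](2)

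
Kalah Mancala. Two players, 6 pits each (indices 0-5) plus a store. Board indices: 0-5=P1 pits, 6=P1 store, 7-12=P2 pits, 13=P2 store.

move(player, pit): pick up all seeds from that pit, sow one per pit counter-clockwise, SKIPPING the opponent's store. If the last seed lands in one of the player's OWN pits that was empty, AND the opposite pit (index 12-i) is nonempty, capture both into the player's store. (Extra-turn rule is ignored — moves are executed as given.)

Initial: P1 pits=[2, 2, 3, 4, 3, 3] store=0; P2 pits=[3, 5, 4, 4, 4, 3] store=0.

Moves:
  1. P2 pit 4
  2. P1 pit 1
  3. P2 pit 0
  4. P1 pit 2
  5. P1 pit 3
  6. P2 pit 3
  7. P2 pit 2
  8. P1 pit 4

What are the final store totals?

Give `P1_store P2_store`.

Answer: 3 3

Derivation:
Move 1: P2 pit4 -> P1=[3,3,3,4,3,3](0) P2=[3,5,4,4,0,4](1)
Move 2: P1 pit1 -> P1=[3,0,4,5,4,3](0) P2=[3,5,4,4,0,4](1)
Move 3: P2 pit0 -> P1=[3,0,4,5,4,3](0) P2=[0,6,5,5,0,4](1)
Move 4: P1 pit2 -> P1=[3,0,0,6,5,4](1) P2=[0,6,5,5,0,4](1)
Move 5: P1 pit3 -> P1=[3,0,0,0,6,5](2) P2=[1,7,6,5,0,4](1)
Move 6: P2 pit3 -> P1=[4,1,0,0,6,5](2) P2=[1,7,6,0,1,5](2)
Move 7: P2 pit2 -> P1=[5,2,0,0,6,5](2) P2=[1,7,0,1,2,6](3)
Move 8: P1 pit4 -> P1=[5,2,0,0,0,6](3) P2=[2,8,1,2,2,6](3)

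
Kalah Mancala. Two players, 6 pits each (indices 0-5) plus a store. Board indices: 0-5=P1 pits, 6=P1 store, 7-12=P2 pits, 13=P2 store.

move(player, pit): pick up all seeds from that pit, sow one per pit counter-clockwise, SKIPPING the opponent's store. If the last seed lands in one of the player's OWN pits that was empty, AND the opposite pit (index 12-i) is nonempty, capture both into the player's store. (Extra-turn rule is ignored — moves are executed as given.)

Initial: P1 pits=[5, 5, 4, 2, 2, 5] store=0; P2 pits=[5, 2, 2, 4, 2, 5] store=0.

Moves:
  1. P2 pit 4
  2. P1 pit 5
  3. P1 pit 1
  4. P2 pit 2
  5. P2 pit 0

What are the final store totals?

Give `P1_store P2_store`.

Answer: 2 2

Derivation:
Move 1: P2 pit4 -> P1=[5,5,4,2,2,5](0) P2=[5,2,2,4,0,6](1)
Move 2: P1 pit5 -> P1=[5,5,4,2,2,0](1) P2=[6,3,3,5,0,6](1)
Move 3: P1 pit1 -> P1=[5,0,5,3,3,1](2) P2=[6,3,3,5,0,6](1)
Move 4: P2 pit2 -> P1=[5,0,5,3,3,1](2) P2=[6,3,0,6,1,7](1)
Move 5: P2 pit0 -> P1=[5,0,5,3,3,1](2) P2=[0,4,1,7,2,8](2)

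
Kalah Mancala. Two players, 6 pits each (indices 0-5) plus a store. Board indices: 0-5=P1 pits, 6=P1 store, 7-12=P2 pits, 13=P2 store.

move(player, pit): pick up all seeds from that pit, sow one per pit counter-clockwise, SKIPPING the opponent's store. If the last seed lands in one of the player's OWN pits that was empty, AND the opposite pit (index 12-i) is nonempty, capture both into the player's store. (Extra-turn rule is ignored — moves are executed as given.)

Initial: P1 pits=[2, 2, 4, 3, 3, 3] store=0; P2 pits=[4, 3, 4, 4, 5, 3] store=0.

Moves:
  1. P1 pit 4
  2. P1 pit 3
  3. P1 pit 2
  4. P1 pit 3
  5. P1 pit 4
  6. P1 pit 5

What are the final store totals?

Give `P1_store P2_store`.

Move 1: P1 pit4 -> P1=[2,2,4,3,0,4](1) P2=[5,3,4,4,5,3](0)
Move 2: P1 pit3 -> P1=[2,2,4,0,1,5](2) P2=[5,3,4,4,5,3](0)
Move 3: P1 pit2 -> P1=[2,2,0,1,2,6](3) P2=[5,3,4,4,5,3](0)
Move 4: P1 pit3 -> P1=[2,2,0,0,3,6](3) P2=[5,3,4,4,5,3](0)
Move 5: P1 pit4 -> P1=[2,2,0,0,0,7](4) P2=[6,3,4,4,5,3](0)
Move 6: P1 pit5 -> P1=[2,2,0,0,0,0](5) P2=[7,4,5,5,6,4](0)

Answer: 5 0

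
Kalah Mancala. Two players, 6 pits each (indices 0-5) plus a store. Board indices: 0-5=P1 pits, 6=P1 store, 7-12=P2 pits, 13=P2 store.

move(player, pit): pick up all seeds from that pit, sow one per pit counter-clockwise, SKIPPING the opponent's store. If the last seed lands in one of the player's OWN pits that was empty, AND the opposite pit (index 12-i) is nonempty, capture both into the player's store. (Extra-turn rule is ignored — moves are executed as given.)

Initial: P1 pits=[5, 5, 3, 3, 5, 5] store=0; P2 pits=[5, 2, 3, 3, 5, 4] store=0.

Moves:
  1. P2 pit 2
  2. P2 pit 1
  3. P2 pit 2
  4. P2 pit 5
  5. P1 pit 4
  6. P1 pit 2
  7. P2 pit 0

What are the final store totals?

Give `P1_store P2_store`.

Move 1: P2 pit2 -> P1=[5,5,3,3,5,5](0) P2=[5,2,0,4,6,5](0)
Move 2: P2 pit1 -> P1=[5,5,3,3,5,5](0) P2=[5,0,1,5,6,5](0)
Move 3: P2 pit2 -> P1=[5,5,3,3,5,5](0) P2=[5,0,0,6,6,5](0)
Move 4: P2 pit5 -> P1=[6,6,4,4,5,5](0) P2=[5,0,0,6,6,0](1)
Move 5: P1 pit4 -> P1=[6,6,4,4,0,6](1) P2=[6,1,1,6,6,0](1)
Move 6: P1 pit2 -> P1=[6,6,0,5,1,7](2) P2=[6,1,1,6,6,0](1)
Move 7: P2 pit0 -> P1=[6,6,0,5,1,7](2) P2=[0,2,2,7,7,1](2)

Answer: 2 2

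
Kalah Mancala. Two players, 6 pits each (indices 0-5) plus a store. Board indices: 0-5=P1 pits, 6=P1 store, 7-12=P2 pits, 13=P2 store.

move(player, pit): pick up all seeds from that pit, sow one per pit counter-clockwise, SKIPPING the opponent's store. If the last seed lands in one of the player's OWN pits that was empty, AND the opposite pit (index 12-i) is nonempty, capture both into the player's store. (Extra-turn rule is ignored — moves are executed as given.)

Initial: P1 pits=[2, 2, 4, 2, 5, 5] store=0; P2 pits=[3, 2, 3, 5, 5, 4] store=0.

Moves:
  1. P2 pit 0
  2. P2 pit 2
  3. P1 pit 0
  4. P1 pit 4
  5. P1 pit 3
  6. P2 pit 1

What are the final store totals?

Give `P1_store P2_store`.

Move 1: P2 pit0 -> P1=[2,2,4,2,5,5](0) P2=[0,3,4,6,5,4](0)
Move 2: P2 pit2 -> P1=[2,2,4,2,5,5](0) P2=[0,3,0,7,6,5](1)
Move 3: P1 pit0 -> P1=[0,3,5,2,5,5](0) P2=[0,3,0,7,6,5](1)
Move 4: P1 pit4 -> P1=[0,3,5,2,0,6](1) P2=[1,4,1,7,6,5](1)
Move 5: P1 pit3 -> P1=[0,3,5,0,1,7](1) P2=[1,4,1,7,6,5](1)
Move 6: P2 pit1 -> P1=[0,3,5,0,1,7](1) P2=[1,0,2,8,7,6](1)

Answer: 1 1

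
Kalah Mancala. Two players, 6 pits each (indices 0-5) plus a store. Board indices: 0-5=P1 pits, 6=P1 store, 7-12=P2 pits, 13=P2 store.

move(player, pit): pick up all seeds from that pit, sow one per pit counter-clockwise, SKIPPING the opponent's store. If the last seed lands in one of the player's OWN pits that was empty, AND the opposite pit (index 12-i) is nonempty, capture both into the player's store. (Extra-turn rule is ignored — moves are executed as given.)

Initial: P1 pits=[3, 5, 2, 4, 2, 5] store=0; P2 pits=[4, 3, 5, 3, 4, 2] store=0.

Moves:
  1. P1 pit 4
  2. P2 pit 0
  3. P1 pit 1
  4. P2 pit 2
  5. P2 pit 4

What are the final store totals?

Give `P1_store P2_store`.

Answer: 2 2

Derivation:
Move 1: P1 pit4 -> P1=[3,5,2,4,0,6](1) P2=[4,3,5,3,4,2](0)
Move 2: P2 pit0 -> P1=[3,5,2,4,0,6](1) P2=[0,4,6,4,5,2](0)
Move 3: P1 pit1 -> P1=[3,0,3,5,1,7](2) P2=[0,4,6,4,5,2](0)
Move 4: P2 pit2 -> P1=[4,1,3,5,1,7](2) P2=[0,4,0,5,6,3](1)
Move 5: P2 pit4 -> P1=[5,2,4,6,1,7](2) P2=[0,4,0,5,0,4](2)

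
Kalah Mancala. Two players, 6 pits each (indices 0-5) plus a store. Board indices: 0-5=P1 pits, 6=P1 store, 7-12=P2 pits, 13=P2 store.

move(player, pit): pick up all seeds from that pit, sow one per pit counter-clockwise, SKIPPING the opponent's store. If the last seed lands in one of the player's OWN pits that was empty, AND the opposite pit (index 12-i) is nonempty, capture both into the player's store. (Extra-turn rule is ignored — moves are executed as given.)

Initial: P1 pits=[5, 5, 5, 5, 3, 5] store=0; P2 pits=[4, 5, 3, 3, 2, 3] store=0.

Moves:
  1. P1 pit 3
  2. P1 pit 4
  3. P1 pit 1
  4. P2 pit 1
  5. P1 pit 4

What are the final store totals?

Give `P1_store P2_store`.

Move 1: P1 pit3 -> P1=[5,5,5,0,4,6](1) P2=[5,6,3,3,2,3](0)
Move 2: P1 pit4 -> P1=[5,5,5,0,0,7](2) P2=[6,7,3,3,2,3](0)
Move 3: P1 pit1 -> P1=[5,0,6,1,1,8](3) P2=[6,7,3,3,2,3](0)
Move 4: P2 pit1 -> P1=[6,1,6,1,1,8](3) P2=[6,0,4,4,3,4](1)
Move 5: P1 pit4 -> P1=[6,1,6,1,0,9](3) P2=[6,0,4,4,3,4](1)

Answer: 3 1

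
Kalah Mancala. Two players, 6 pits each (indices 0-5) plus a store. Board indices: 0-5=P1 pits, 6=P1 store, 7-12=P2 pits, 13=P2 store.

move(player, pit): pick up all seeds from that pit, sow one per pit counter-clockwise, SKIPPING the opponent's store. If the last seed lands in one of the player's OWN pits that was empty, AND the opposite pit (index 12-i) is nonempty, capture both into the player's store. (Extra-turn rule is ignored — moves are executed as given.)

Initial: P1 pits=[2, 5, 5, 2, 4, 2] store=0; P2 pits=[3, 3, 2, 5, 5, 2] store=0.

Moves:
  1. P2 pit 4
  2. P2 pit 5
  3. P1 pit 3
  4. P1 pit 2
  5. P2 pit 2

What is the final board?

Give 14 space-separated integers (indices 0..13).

Answer: 4 0 0 1 6 4 1 4 4 0 6 0 0 10

Derivation:
Move 1: P2 pit4 -> P1=[3,6,6,2,4,2](0) P2=[3,3,2,5,0,3](1)
Move 2: P2 pit5 -> P1=[4,7,6,2,4,2](0) P2=[3,3,2,5,0,0](2)
Move 3: P1 pit3 -> P1=[4,7,6,0,5,3](0) P2=[3,3,2,5,0,0](2)
Move 4: P1 pit2 -> P1=[4,7,0,1,6,4](1) P2=[4,4,2,5,0,0](2)
Move 5: P2 pit2 -> P1=[4,0,0,1,6,4](1) P2=[4,4,0,6,0,0](10)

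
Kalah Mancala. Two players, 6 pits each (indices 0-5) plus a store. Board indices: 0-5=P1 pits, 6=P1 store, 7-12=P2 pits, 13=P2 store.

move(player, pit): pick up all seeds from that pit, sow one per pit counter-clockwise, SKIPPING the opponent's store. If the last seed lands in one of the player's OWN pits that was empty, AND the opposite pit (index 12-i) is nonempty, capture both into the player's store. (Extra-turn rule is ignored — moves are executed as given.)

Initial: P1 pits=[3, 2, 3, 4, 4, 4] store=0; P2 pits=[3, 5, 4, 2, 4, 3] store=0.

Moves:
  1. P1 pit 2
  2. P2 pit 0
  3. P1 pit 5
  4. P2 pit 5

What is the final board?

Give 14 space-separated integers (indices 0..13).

Answer: 4 3 0 5 5 0 1 1 7 6 4 4 0 1

Derivation:
Move 1: P1 pit2 -> P1=[3,2,0,5,5,5](0) P2=[3,5,4,2,4,3](0)
Move 2: P2 pit0 -> P1=[3,2,0,5,5,5](0) P2=[0,6,5,3,4,3](0)
Move 3: P1 pit5 -> P1=[3,2,0,5,5,0](1) P2=[1,7,6,4,4,3](0)
Move 4: P2 pit5 -> P1=[4,3,0,5,5,0](1) P2=[1,7,6,4,4,0](1)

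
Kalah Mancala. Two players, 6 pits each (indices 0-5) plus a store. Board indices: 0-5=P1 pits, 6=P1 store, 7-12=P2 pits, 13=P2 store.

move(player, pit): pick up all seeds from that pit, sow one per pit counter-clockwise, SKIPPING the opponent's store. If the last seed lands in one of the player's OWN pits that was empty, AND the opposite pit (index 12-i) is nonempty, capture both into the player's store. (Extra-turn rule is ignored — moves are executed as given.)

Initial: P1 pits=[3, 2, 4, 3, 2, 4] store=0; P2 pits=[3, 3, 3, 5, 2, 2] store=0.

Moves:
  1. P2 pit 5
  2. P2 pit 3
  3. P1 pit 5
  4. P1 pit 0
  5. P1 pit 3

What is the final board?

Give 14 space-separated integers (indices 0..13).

Move 1: P2 pit5 -> P1=[4,2,4,3,2,4](0) P2=[3,3,3,5,2,0](1)
Move 2: P2 pit3 -> P1=[5,3,4,3,2,4](0) P2=[3,3,3,0,3,1](2)
Move 3: P1 pit5 -> P1=[5,3,4,3,2,0](1) P2=[4,4,4,0,3,1](2)
Move 4: P1 pit0 -> P1=[0,4,5,4,3,0](6) P2=[0,4,4,0,3,1](2)
Move 5: P1 pit3 -> P1=[0,4,5,0,4,1](7) P2=[1,4,4,0,3,1](2)

Answer: 0 4 5 0 4 1 7 1 4 4 0 3 1 2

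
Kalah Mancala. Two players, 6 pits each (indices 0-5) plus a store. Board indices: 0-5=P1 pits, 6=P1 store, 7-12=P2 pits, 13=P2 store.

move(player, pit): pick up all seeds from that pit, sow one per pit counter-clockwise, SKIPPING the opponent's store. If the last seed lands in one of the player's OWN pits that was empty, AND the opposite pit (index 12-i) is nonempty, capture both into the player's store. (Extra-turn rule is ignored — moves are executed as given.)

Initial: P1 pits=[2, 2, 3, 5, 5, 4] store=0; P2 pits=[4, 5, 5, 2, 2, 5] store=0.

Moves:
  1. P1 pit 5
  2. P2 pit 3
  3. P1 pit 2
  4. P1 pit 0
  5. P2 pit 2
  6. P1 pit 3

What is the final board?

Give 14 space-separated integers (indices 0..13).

Answer: 1 4 1 0 7 1 8 1 7 1 1 4 7 1

Derivation:
Move 1: P1 pit5 -> P1=[2,2,3,5,5,0](1) P2=[5,6,6,2,2,5](0)
Move 2: P2 pit3 -> P1=[2,2,3,5,5,0](1) P2=[5,6,6,0,3,6](0)
Move 3: P1 pit2 -> P1=[2,2,0,6,6,0](7) P2=[0,6,6,0,3,6](0)
Move 4: P1 pit0 -> P1=[0,3,1,6,6,0](7) P2=[0,6,6,0,3,6](0)
Move 5: P2 pit2 -> P1=[1,4,1,6,6,0](7) P2=[0,6,0,1,4,7](1)
Move 6: P1 pit3 -> P1=[1,4,1,0,7,1](8) P2=[1,7,1,1,4,7](1)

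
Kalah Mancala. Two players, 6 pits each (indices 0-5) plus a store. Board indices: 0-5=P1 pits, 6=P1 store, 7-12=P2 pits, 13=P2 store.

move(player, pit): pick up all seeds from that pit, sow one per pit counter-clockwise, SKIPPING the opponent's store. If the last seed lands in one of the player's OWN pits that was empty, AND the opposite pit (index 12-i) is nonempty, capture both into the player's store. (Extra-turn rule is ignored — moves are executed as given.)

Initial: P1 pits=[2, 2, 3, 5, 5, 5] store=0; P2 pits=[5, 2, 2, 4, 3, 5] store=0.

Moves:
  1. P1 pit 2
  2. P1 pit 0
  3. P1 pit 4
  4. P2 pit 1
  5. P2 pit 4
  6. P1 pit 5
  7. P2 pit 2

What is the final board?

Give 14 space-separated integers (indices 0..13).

Answer: 2 4 0 6 0 0 7 7 1 0 4 2 8 2

Derivation:
Move 1: P1 pit2 -> P1=[2,2,0,6,6,6](0) P2=[5,2,2,4,3,5](0)
Move 2: P1 pit0 -> P1=[0,3,0,6,6,6](5) P2=[5,2,2,0,3,5](0)
Move 3: P1 pit4 -> P1=[0,3,0,6,0,7](6) P2=[6,3,3,1,3,5](0)
Move 4: P2 pit1 -> P1=[0,3,0,6,0,7](6) P2=[6,0,4,2,4,5](0)
Move 5: P2 pit4 -> P1=[1,4,0,6,0,7](6) P2=[6,0,4,2,0,6](1)
Move 6: P1 pit5 -> P1=[1,4,0,6,0,0](7) P2=[7,1,5,3,1,7](1)
Move 7: P2 pit2 -> P1=[2,4,0,6,0,0](7) P2=[7,1,0,4,2,8](2)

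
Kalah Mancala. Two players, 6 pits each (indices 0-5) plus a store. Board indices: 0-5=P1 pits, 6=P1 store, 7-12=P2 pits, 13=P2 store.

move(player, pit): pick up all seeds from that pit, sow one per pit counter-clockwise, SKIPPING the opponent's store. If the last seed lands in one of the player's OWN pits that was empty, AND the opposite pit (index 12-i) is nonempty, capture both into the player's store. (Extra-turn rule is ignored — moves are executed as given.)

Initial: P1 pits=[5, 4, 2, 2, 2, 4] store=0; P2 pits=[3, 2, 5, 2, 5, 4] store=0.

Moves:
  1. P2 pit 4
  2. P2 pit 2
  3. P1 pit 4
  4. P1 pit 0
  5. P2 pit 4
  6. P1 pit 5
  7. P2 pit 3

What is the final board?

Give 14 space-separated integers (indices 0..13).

Answer: 1 6 4 3 1 0 3 5 3 1 0 2 8 3

Derivation:
Move 1: P2 pit4 -> P1=[6,5,3,2,2,4](0) P2=[3,2,5,2,0,5](1)
Move 2: P2 pit2 -> P1=[7,5,3,2,2,4](0) P2=[3,2,0,3,1,6](2)
Move 3: P1 pit4 -> P1=[7,5,3,2,0,5](1) P2=[3,2,0,3,1,6](2)
Move 4: P1 pit0 -> P1=[0,6,4,3,1,6](2) P2=[4,2,0,3,1,6](2)
Move 5: P2 pit4 -> P1=[0,6,4,3,1,6](2) P2=[4,2,0,3,0,7](2)
Move 6: P1 pit5 -> P1=[0,6,4,3,1,0](3) P2=[5,3,1,4,1,7](2)
Move 7: P2 pit3 -> P1=[1,6,4,3,1,0](3) P2=[5,3,1,0,2,8](3)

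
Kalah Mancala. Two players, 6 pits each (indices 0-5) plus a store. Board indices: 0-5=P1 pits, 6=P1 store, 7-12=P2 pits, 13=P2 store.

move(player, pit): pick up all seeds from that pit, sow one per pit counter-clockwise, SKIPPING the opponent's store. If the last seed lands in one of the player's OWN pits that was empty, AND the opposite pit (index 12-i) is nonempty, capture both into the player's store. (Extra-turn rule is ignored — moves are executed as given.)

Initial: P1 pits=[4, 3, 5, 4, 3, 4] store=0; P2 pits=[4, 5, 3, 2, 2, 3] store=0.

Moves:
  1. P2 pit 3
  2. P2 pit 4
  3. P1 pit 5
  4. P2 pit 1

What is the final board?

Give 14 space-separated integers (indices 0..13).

Answer: 6 3 5 4 3 0 1 5 0 5 1 1 6 2

Derivation:
Move 1: P2 pit3 -> P1=[4,3,5,4,3,4](0) P2=[4,5,3,0,3,4](0)
Move 2: P2 pit4 -> P1=[5,3,5,4,3,4](0) P2=[4,5,3,0,0,5](1)
Move 3: P1 pit5 -> P1=[5,3,5,4,3,0](1) P2=[5,6,4,0,0,5](1)
Move 4: P2 pit1 -> P1=[6,3,5,4,3,0](1) P2=[5,0,5,1,1,6](2)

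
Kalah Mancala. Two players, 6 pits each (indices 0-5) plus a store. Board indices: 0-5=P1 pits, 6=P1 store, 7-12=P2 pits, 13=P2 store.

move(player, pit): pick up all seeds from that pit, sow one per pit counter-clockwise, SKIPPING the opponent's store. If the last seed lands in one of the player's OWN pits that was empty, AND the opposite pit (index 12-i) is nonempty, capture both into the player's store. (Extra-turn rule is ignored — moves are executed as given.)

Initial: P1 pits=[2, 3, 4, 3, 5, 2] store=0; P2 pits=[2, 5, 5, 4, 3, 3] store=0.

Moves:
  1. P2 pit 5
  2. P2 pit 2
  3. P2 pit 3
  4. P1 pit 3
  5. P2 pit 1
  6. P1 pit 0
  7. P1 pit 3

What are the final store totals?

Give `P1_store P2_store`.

Move 1: P2 pit5 -> P1=[3,4,4,3,5,2](0) P2=[2,5,5,4,3,0](1)
Move 2: P2 pit2 -> P1=[4,4,4,3,5,2](0) P2=[2,5,0,5,4,1](2)
Move 3: P2 pit3 -> P1=[5,5,4,3,5,2](0) P2=[2,5,0,0,5,2](3)
Move 4: P1 pit3 -> P1=[5,5,4,0,6,3](1) P2=[2,5,0,0,5,2](3)
Move 5: P2 pit1 -> P1=[5,5,4,0,6,3](1) P2=[2,0,1,1,6,3](4)
Move 6: P1 pit0 -> P1=[0,6,5,1,7,4](1) P2=[2,0,1,1,6,3](4)
Move 7: P1 pit3 -> P1=[0,6,5,0,8,4](1) P2=[2,0,1,1,6,3](4)

Answer: 1 4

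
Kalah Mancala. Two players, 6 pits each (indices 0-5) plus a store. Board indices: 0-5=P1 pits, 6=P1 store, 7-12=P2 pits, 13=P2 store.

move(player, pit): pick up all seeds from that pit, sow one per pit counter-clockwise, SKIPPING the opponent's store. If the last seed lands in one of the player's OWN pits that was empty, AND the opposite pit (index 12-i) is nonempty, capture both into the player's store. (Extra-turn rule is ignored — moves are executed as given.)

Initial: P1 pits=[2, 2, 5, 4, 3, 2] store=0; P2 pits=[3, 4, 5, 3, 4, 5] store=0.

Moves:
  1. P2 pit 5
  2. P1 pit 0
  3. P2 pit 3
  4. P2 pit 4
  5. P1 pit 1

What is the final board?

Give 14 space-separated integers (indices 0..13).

Move 1: P2 pit5 -> P1=[3,3,6,5,3,2](0) P2=[3,4,5,3,4,0](1)
Move 2: P1 pit0 -> P1=[0,4,7,6,3,2](0) P2=[3,4,5,3,4,0](1)
Move 3: P2 pit3 -> P1=[0,4,7,6,3,2](0) P2=[3,4,5,0,5,1](2)
Move 4: P2 pit4 -> P1=[1,5,8,6,3,2](0) P2=[3,4,5,0,0,2](3)
Move 5: P1 pit1 -> P1=[1,0,9,7,4,3](1) P2=[3,4,5,0,0,2](3)

Answer: 1 0 9 7 4 3 1 3 4 5 0 0 2 3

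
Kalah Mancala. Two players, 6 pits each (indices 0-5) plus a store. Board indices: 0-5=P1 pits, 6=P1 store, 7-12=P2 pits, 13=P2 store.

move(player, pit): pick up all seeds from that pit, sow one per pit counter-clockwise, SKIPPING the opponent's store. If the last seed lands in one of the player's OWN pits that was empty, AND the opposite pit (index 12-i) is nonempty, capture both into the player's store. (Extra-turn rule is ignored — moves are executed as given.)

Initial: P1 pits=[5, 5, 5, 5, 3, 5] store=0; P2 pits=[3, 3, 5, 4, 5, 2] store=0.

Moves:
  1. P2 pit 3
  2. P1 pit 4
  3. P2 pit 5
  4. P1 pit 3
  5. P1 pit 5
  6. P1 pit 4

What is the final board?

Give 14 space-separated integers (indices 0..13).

Answer: 7 6 5 0 0 0 10 0 5 6 1 7 1 2

Derivation:
Move 1: P2 pit3 -> P1=[6,5,5,5,3,5](0) P2=[3,3,5,0,6,3](1)
Move 2: P1 pit4 -> P1=[6,5,5,5,0,6](1) P2=[4,3,5,0,6,3](1)
Move 3: P2 pit5 -> P1=[7,6,5,5,0,6](1) P2=[4,3,5,0,6,0](2)
Move 4: P1 pit3 -> P1=[7,6,5,0,1,7](2) P2=[5,4,5,0,6,0](2)
Move 5: P1 pit5 -> P1=[7,6,5,0,1,0](3) P2=[6,5,6,1,7,1](2)
Move 6: P1 pit4 -> P1=[7,6,5,0,0,0](10) P2=[0,5,6,1,7,1](2)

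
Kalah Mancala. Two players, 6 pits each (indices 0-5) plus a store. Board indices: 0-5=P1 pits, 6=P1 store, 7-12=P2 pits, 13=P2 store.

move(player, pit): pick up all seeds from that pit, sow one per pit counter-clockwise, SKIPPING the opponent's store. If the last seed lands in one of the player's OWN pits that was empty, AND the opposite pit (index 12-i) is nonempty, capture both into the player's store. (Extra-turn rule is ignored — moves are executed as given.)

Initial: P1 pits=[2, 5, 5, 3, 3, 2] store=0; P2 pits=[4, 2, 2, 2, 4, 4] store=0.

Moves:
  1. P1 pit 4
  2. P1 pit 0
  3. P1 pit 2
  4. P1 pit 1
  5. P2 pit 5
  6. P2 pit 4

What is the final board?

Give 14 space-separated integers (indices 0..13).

Answer: 2 2 2 5 2 5 3 7 3 2 2 0 1 2

Derivation:
Move 1: P1 pit4 -> P1=[2,5,5,3,0,3](1) P2=[5,2,2,2,4,4](0)
Move 2: P1 pit0 -> P1=[0,6,6,3,0,3](1) P2=[5,2,2,2,4,4](0)
Move 3: P1 pit2 -> P1=[0,6,0,4,1,4](2) P2=[6,3,2,2,4,4](0)
Move 4: P1 pit1 -> P1=[0,0,1,5,2,5](3) P2=[7,3,2,2,4,4](0)
Move 5: P2 pit5 -> P1=[1,1,2,5,2,5](3) P2=[7,3,2,2,4,0](1)
Move 6: P2 pit4 -> P1=[2,2,2,5,2,5](3) P2=[7,3,2,2,0,1](2)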